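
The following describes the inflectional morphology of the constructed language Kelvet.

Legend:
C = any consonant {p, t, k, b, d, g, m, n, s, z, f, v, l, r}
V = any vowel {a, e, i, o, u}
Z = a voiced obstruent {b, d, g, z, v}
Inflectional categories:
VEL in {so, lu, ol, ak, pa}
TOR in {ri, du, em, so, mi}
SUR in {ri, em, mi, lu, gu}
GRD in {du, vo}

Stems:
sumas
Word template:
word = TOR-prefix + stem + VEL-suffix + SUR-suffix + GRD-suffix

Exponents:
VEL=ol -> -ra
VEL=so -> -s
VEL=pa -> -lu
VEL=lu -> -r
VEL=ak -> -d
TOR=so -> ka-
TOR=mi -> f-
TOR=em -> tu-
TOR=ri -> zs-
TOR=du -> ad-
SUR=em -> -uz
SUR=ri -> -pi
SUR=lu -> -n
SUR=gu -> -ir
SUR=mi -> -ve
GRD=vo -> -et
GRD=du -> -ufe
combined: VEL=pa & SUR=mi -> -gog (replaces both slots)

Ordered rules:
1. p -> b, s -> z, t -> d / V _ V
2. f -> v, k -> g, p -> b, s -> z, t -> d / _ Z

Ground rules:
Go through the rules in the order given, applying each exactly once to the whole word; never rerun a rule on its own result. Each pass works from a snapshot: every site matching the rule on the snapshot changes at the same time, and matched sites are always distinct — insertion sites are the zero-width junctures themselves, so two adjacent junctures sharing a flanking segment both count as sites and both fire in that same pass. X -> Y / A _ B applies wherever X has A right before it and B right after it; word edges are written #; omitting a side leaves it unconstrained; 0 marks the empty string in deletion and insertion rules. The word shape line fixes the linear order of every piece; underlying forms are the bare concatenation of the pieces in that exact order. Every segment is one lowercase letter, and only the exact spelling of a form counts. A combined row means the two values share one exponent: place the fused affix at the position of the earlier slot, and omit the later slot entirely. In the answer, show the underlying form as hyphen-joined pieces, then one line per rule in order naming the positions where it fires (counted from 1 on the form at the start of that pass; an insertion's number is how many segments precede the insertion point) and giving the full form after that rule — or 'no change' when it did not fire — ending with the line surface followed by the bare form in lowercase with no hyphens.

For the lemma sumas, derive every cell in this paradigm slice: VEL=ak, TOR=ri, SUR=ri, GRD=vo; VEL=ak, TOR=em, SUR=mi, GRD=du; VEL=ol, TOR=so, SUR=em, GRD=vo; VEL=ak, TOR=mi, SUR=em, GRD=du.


cell VEL=ak, TOR=ri, SUR=ri, GRD=vo:
underlying: zs-sumas-d-pi-et
1. p -> b, s -> z, t -> d / V _ V: no change
2. f -> v, k -> g, p -> b, s -> z, t -> d / _ Z: fires at position(s) 7: zssumazdpiet
surface: zssumazdpiet

cell VEL=ak, TOR=em, SUR=mi, GRD=du:
underlying: tu-sumas-d-ve-ufe
1. p -> b, s -> z, t -> d / V _ V: fires at position(s) 3: tuzumasdveufe
2. f -> v, k -> g, p -> b, s -> z, t -> d / _ Z: fires at position(s) 7: tuzumazdveufe
surface: tuzumazdveufe

cell VEL=ol, TOR=so, SUR=em, GRD=vo:
underlying: ka-sumas-ra-uz-et
1. p -> b, s -> z, t -> d / V _ V: fires at position(s) 3: kazumasrauzet
2. f -> v, k -> g, p -> b, s -> z, t -> d / _ Z: no change
surface: kazumasrauzet

cell VEL=ak, TOR=mi, SUR=em, GRD=du:
underlying: f-sumas-d-uz-ufe
1. p -> b, s -> z, t -> d / V _ V: no change
2. f -> v, k -> g, p -> b, s -> z, t -> d / _ Z: fires at position(s) 6: fsumazduzufe
surface: fsumazduzufe


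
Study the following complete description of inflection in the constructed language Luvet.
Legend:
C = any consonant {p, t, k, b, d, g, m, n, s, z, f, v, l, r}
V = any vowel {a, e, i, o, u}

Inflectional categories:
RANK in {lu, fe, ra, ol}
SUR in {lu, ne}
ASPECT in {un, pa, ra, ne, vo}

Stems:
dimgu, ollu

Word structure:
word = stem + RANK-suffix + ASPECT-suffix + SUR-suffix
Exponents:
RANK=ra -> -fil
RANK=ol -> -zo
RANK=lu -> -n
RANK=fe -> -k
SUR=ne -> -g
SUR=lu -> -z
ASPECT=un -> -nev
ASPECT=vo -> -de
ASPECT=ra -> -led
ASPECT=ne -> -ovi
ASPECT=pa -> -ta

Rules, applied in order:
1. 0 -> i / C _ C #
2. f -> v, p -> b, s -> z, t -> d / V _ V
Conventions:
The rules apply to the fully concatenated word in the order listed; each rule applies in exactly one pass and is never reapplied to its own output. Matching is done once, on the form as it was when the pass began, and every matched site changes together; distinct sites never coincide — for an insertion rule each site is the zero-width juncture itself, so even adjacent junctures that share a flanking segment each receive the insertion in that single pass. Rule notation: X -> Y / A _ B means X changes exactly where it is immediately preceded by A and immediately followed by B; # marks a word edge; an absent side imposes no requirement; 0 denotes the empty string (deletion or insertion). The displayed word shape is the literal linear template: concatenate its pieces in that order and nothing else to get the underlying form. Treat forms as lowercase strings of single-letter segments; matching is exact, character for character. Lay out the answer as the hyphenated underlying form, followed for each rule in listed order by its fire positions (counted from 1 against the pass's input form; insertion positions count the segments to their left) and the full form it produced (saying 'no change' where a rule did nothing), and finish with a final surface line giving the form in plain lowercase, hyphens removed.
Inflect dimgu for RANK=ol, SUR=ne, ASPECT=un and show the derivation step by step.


underlying: dimgu-zo-nev-g
1. 0 -> i / C _ C #: inserts after position(s) 10: dimguzonevig
2. f -> v, p -> b, s -> z, t -> d / V _ V: no change
surface: dimguzonevig


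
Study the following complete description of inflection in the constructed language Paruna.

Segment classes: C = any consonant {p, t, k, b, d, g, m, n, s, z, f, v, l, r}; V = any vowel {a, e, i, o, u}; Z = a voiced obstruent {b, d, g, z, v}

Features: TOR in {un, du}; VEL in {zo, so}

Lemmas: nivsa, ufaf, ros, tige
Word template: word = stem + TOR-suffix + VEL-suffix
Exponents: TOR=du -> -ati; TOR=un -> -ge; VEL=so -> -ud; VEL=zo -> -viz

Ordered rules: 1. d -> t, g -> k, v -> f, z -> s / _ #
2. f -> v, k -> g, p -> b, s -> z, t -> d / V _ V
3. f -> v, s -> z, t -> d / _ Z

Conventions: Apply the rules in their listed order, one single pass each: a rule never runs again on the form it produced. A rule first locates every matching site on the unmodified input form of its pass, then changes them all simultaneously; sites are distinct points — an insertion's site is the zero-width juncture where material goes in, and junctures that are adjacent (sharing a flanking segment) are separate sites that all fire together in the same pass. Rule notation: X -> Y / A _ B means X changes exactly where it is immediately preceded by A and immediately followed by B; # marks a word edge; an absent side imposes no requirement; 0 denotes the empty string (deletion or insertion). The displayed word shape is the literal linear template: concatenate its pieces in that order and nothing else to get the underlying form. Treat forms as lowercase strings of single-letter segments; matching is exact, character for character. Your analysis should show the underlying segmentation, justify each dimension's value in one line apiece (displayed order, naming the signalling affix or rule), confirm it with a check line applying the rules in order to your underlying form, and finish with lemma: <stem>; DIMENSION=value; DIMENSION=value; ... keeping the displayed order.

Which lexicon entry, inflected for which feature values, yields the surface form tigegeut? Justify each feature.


underlying: tige-ge-ud
TOR=un - signalled by the affix -ge
VEL=so - signalled by the affix -ud
check: tigegeud -> tigegeut -> tigegeut -> tigegeut
lemma: tige; TOR=un; VEL=so


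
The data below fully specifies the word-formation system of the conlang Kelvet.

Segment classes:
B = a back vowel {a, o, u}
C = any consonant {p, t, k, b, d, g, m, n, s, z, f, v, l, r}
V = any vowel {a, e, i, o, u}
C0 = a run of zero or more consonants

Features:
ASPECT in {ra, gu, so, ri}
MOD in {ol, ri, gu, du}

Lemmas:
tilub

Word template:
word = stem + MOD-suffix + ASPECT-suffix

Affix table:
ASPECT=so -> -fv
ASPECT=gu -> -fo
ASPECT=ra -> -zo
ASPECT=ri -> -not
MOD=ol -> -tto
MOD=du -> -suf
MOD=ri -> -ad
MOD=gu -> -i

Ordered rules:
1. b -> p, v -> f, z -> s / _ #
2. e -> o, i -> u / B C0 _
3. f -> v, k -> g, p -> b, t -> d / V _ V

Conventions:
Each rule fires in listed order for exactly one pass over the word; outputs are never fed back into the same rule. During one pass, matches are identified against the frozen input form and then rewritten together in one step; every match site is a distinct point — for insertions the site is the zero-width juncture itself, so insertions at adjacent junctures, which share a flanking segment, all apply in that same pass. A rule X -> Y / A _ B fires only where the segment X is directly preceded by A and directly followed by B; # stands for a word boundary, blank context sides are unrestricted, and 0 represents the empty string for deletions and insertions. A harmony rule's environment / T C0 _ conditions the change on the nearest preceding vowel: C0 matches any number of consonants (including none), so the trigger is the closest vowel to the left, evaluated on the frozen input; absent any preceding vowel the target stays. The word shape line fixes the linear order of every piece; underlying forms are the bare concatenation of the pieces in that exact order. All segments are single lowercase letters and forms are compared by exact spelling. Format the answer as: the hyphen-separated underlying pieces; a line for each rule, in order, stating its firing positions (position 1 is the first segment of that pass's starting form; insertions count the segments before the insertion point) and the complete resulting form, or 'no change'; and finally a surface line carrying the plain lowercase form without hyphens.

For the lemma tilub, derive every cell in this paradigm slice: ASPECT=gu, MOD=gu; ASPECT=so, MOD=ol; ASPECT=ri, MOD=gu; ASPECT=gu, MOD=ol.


cell ASPECT=gu, MOD=gu:
underlying: tilub-i-fo
1. b -> p, v -> f, z -> s / _ #: no change
2. e -> o, i -> u / B C0 _: fires at position(s) 6: tilubufo
3. f -> v, k -> g, p -> b, t -> d / V _ V: fires at position(s) 7: tilubuvo
surface: tilubuvo

cell ASPECT=so, MOD=ol:
underlying: tilub-tto-fv
1. b -> p, v -> f, z -> s / _ #: fires at position(s) 10: tilubttoff
2. e -> o, i -> u / B C0 _: no change
3. f -> v, k -> g, p -> b, t -> d / V _ V: no change
surface: tilubttoff

cell ASPECT=ri, MOD=gu:
underlying: tilub-i-not
1. b -> p, v -> f, z -> s / _ #: no change
2. e -> o, i -> u / B C0 _: fires at position(s) 6: tilubunot
3. f -> v, k -> g, p -> b, t -> d / V _ V: no change
surface: tilubunot

cell ASPECT=gu, MOD=ol:
underlying: tilub-tto-fo
1. b -> p, v -> f, z -> s / _ #: no change
2. e -> o, i -> u / B C0 _: no change
3. f -> v, k -> g, p -> b, t -> d / V _ V: fires at position(s) 9: tilubttovo
surface: tilubttovo


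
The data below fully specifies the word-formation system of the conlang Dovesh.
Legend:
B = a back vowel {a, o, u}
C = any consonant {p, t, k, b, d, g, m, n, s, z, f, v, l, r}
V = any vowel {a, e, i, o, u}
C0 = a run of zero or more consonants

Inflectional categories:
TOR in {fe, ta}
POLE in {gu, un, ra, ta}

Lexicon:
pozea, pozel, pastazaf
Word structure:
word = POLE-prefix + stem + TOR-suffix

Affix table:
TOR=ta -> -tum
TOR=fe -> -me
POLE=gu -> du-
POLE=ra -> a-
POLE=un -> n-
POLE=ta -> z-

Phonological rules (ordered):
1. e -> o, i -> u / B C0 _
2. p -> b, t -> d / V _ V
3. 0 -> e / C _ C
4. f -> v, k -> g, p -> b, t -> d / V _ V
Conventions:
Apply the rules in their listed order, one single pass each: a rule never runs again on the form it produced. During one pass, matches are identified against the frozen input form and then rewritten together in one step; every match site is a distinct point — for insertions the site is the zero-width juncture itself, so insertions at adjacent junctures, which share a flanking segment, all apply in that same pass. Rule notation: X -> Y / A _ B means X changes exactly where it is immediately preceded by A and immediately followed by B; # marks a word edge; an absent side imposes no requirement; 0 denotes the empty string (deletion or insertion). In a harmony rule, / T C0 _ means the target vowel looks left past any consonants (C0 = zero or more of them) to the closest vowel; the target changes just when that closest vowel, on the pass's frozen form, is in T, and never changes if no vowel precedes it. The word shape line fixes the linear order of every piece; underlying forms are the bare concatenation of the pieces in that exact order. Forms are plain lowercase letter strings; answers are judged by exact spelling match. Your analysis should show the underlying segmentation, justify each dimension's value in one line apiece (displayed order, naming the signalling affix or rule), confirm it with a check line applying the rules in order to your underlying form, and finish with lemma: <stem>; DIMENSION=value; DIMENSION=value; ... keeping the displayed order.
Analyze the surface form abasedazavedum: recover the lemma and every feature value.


underlying: a-pastazaf-tum
TOR=ta - signalled by the affix -tum
POLE=ra - signalled by the affix a-
check: apastazaftum -> apastazaftum -> abastazaftum -> abasetazafetum -> abasedazavedum
lemma: pastazaf; TOR=ta; POLE=ra


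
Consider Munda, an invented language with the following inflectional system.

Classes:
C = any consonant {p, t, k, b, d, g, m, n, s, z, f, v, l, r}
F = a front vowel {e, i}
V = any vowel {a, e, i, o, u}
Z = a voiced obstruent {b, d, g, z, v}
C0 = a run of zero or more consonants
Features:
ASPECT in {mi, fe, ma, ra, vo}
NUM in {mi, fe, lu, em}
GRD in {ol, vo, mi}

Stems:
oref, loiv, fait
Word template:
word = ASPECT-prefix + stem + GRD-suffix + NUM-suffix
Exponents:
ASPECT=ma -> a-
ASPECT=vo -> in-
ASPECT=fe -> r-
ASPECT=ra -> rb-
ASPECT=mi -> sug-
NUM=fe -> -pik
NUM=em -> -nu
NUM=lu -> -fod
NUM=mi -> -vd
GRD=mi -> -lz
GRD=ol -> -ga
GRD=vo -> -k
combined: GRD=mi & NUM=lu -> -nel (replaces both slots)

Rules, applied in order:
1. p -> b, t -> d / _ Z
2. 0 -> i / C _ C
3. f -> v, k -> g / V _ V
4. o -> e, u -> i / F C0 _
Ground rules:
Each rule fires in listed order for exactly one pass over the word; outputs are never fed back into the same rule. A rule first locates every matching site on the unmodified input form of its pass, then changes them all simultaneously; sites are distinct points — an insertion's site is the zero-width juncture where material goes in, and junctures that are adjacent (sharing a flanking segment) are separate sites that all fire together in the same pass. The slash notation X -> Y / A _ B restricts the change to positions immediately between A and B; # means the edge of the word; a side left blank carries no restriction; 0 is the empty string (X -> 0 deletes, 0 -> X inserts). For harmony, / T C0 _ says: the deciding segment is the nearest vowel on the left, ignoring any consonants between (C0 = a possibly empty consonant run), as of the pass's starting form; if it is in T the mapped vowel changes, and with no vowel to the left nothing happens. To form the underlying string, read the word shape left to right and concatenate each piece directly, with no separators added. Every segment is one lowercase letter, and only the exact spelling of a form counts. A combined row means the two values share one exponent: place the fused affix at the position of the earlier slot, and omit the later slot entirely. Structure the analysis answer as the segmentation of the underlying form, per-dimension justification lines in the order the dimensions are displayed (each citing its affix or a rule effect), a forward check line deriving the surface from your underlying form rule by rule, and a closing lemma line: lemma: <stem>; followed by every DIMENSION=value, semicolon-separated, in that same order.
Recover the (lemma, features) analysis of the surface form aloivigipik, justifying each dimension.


underlying: a-loiv-k-pik
ASPECT=ma - signalled by the affix a-
NUM=fe - signalled by the affix -pik
GRD=vo - signalled by the affix -k
check: aloivkpik -> aloivkpik -> aloivikipik -> aloivigipik -> aloivigipik
lemma: loiv; ASPECT=ma; NUM=fe; GRD=vo


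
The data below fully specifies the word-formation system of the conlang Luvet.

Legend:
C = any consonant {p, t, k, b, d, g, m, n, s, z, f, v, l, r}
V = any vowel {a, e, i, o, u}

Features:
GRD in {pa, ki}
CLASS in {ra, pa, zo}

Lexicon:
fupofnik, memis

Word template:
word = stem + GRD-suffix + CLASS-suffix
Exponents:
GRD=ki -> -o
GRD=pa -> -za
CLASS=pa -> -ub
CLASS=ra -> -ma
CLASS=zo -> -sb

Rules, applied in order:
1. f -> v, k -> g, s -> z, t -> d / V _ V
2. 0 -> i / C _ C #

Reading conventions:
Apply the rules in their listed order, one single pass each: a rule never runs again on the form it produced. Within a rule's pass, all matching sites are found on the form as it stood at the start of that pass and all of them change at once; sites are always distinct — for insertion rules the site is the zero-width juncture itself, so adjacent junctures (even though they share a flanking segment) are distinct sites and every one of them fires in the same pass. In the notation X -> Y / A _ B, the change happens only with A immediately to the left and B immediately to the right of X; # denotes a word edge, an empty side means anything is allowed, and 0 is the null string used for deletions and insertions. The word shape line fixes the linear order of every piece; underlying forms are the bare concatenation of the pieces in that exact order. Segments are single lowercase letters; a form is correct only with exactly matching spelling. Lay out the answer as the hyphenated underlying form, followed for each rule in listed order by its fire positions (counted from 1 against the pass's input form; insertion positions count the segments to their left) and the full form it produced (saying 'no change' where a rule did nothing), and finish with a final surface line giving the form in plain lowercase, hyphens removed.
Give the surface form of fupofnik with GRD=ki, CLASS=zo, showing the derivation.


underlying: fupofnik-o-sb
1. f -> v, k -> g, s -> z, t -> d / V _ V: fires at position(s) 8: fupofnigosb
2. 0 -> i / C _ C #: inserts after position(s) 10: fupofnigosib
surface: fupofnigosib


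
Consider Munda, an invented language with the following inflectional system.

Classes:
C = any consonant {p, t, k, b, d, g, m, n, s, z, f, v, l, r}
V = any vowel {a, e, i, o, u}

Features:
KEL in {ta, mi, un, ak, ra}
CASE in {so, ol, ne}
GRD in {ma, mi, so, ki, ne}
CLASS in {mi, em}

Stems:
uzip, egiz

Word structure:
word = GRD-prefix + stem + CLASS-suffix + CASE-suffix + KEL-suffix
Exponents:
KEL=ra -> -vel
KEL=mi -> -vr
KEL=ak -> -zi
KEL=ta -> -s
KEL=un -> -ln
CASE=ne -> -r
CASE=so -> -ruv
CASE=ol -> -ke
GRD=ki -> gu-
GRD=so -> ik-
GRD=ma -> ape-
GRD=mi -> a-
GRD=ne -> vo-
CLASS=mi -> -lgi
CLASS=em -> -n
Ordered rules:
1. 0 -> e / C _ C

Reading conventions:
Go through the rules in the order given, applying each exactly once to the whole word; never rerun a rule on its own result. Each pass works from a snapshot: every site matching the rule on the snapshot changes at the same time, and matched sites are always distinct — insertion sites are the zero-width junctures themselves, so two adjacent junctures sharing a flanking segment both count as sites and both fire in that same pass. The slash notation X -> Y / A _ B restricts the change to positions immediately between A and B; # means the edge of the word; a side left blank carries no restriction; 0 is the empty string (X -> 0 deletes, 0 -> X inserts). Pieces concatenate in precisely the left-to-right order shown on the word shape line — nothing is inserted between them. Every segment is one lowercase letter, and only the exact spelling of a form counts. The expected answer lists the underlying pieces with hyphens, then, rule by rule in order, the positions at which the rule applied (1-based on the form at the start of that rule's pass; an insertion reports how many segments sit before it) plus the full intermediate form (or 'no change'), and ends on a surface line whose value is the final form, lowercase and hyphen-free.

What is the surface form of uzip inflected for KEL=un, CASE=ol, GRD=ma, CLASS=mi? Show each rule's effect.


underlying: ape-uzip-lgi-ke-ln
1. 0 -> e / C _ C: inserts after position(s) 7, 8, 13: apeuzipelegikelen
surface: apeuzipelegikelen


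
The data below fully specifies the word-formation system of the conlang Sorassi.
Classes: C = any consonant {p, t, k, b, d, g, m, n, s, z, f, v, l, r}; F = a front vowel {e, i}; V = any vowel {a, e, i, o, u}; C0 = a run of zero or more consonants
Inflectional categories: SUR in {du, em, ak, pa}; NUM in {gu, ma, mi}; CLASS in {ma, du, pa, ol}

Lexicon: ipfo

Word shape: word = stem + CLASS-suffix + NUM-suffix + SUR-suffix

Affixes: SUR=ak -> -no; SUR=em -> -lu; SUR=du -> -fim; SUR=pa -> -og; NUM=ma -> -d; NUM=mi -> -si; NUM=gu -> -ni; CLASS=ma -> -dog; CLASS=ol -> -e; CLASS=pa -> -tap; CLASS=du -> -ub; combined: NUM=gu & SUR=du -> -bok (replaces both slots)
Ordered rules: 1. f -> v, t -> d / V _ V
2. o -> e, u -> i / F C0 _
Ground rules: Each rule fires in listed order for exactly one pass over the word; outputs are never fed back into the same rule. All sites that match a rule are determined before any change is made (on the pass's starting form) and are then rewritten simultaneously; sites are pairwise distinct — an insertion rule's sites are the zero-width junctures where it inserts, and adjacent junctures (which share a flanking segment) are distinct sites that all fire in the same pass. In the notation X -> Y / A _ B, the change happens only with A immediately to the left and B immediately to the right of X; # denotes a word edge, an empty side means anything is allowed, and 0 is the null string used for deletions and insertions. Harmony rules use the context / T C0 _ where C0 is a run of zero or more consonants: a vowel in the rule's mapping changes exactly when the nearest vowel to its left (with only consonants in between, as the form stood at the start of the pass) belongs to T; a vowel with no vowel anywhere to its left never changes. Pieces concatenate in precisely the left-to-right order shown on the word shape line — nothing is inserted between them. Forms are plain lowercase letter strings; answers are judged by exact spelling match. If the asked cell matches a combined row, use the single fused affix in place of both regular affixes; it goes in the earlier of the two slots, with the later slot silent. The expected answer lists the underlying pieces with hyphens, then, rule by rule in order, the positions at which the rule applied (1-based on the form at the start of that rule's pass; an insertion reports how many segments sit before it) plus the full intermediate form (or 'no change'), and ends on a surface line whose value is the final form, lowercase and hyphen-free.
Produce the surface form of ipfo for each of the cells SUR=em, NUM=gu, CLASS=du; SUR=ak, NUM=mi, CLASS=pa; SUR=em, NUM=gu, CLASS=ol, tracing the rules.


cell SUR=em, NUM=gu, CLASS=du:
underlying: ipfo-ub-ni-lu
1. f -> v, t -> d / V _ V: no change
2. o -> e, u -> i / F C0 _: fires at position(s) 4, 10: ipfeubnili
surface: ipfeubnili

cell SUR=ak, NUM=mi, CLASS=pa:
underlying: ipfo-tap-si-no
1. f -> v, t -> d / V _ V: fires at position(s) 5: ipfodapsino
2. o -> e, u -> i / F C0 _: fires at position(s) 4, 11: ipfedapsine
surface: ipfedapsine

cell SUR=em, NUM=gu, CLASS=ol:
underlying: ipfo-e-ni-lu
1. f -> v, t -> d / V _ V: no change
2. o -> e, u -> i / F C0 _: fires at position(s) 4, 9: ipfeenili
surface: ipfeenili


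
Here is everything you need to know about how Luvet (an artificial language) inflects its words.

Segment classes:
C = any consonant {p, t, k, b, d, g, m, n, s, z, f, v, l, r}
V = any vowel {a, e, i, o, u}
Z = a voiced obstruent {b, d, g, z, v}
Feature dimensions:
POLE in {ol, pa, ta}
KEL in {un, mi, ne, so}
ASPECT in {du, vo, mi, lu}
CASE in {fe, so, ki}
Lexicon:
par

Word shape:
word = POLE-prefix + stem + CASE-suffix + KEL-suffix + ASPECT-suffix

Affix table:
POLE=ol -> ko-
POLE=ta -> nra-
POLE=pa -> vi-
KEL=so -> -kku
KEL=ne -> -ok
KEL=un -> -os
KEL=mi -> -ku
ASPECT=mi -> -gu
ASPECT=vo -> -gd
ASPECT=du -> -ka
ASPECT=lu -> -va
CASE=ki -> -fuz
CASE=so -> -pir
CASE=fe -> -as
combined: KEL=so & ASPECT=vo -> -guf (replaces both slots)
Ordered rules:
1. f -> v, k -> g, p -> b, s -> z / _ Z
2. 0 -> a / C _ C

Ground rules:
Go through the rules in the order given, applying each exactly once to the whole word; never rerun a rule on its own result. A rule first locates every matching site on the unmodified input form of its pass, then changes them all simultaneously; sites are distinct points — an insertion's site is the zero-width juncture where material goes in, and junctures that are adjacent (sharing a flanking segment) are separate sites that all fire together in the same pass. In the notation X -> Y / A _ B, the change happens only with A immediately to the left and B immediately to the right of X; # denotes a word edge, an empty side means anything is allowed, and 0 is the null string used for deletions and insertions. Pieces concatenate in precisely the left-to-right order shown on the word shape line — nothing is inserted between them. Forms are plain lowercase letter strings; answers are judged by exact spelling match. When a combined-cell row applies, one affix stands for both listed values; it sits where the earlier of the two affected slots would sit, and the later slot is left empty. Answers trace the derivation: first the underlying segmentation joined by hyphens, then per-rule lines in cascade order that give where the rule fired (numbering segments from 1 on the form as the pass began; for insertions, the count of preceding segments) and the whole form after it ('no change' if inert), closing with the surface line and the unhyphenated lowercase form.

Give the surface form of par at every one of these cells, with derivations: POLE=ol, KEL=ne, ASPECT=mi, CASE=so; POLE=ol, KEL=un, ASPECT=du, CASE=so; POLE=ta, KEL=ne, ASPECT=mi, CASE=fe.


cell POLE=ol, KEL=ne, ASPECT=mi, CASE=so:
underlying: ko-par-pir-ok-gu
1. f -> v, k -> g, p -> b, s -> z / _ Z: fires at position(s) 10: koparpiroggu
2. 0 -> a / C _ C: inserts after position(s) 5, 10: koparapirogagu
surface: koparapirogagu

cell POLE=ol, KEL=un, ASPECT=du, CASE=so:
underlying: ko-par-pir-os-ka
1. f -> v, k -> g, p -> b, s -> z / _ Z: no change
2. 0 -> a / C _ C: inserts after position(s) 5, 10: koparapirosaka
surface: koparapirosaka

cell POLE=ta, KEL=ne, ASPECT=mi, CASE=fe:
underlying: nra-par-as-ok-gu
1. f -> v, k -> g, p -> b, s -> z / _ Z: fires at position(s) 10: nraparasoggu
2. 0 -> a / C _ C: inserts after position(s) 1, 10: naraparasogagu
surface: naraparasogagu


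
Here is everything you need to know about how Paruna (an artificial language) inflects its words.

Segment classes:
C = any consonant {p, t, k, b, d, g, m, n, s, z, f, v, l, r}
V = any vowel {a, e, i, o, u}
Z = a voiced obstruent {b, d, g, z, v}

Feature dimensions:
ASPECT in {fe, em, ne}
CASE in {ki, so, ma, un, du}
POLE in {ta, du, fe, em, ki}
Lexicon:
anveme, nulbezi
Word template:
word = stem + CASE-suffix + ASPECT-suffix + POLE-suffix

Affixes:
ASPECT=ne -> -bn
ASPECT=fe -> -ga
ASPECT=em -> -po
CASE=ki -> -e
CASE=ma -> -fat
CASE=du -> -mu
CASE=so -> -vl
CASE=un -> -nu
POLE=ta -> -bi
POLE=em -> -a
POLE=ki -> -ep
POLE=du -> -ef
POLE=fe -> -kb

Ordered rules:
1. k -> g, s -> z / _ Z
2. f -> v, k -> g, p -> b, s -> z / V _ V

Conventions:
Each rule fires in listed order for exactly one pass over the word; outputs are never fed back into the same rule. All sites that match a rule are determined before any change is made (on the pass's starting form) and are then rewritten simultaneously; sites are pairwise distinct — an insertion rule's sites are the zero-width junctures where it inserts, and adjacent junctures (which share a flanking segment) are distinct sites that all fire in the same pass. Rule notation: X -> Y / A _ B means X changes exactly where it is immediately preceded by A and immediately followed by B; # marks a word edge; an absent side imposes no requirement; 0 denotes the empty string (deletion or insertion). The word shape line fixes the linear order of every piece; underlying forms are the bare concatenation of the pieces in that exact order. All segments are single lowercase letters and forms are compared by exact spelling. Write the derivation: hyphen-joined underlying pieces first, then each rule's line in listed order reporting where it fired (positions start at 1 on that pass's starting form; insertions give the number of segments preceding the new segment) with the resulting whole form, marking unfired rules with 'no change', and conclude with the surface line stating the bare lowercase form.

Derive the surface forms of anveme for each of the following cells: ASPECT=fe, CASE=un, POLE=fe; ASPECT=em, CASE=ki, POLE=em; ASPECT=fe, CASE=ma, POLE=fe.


cell ASPECT=fe, CASE=un, POLE=fe:
underlying: anveme-nu-ga-kb
1. k -> g, s -> z / _ Z: fires at position(s) 11: anvemenugagb
2. f -> v, k -> g, p -> b, s -> z / V _ V: no change
surface: anvemenugagb

cell ASPECT=em, CASE=ki, POLE=em:
underlying: anveme-e-po-a
1. k -> g, s -> z / _ Z: no change
2. f -> v, k -> g, p -> b, s -> z / V _ V: fires at position(s) 8: anvemeeboa
surface: anvemeeboa

cell ASPECT=fe, CASE=ma, POLE=fe:
underlying: anveme-fat-ga-kb
1. k -> g, s -> z / _ Z: fires at position(s) 12: anvemefatgagb
2. f -> v, k -> g, p -> b, s -> z / V _ V: fires at position(s) 7: anvemevatgagb
surface: anvemevatgagb


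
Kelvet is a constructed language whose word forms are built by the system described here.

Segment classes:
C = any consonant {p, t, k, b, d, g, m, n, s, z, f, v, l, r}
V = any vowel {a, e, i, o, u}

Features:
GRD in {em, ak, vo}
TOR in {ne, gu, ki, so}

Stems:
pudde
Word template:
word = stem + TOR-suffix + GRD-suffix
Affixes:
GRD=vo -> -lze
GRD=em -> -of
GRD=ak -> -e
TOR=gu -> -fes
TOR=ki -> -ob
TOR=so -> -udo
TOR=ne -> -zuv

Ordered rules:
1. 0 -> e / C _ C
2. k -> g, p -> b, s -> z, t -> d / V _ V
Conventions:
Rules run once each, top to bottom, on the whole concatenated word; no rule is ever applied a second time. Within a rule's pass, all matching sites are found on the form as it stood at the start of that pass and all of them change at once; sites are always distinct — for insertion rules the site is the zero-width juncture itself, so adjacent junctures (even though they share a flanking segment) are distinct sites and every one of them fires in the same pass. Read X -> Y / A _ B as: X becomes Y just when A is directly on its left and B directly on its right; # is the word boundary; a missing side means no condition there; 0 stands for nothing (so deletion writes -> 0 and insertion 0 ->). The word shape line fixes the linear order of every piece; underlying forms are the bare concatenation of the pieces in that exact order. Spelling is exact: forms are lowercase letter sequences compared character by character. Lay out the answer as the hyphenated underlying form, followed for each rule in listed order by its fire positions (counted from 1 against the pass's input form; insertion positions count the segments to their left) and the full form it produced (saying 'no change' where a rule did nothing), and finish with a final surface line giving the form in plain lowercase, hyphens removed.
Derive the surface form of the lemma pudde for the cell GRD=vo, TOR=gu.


underlying: pudde-fes-lze
1. 0 -> e / C _ C: inserts after position(s) 3, 8, 9: pudedefeseleze
2. k -> g, p -> b, s -> z, t -> d / V _ V: fires at position(s) 9: pudedefezeleze
surface: pudedefezeleze


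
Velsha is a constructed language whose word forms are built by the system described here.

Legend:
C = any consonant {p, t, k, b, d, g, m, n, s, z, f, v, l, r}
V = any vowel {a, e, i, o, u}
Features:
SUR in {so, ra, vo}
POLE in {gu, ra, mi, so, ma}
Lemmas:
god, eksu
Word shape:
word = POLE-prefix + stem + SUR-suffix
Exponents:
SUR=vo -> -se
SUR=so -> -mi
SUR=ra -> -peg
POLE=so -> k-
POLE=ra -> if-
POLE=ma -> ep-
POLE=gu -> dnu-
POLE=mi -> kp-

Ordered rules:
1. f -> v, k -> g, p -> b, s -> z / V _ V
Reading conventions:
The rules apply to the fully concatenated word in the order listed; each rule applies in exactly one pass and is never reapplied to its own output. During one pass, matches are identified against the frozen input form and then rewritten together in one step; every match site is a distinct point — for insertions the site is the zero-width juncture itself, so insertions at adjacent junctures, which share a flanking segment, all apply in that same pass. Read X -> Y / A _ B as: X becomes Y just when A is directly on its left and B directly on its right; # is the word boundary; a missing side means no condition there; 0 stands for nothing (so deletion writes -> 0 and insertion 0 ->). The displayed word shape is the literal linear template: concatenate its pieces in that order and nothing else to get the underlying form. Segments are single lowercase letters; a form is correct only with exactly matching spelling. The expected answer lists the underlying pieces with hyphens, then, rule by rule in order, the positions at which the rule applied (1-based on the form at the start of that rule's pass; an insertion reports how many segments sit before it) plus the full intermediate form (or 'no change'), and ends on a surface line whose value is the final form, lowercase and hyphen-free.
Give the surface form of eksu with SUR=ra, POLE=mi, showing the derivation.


underlying: kp-eksu-peg
1. f -> v, k -> g, p -> b, s -> z / V _ V: fires at position(s) 7: kpeksubeg
surface: kpeksubeg


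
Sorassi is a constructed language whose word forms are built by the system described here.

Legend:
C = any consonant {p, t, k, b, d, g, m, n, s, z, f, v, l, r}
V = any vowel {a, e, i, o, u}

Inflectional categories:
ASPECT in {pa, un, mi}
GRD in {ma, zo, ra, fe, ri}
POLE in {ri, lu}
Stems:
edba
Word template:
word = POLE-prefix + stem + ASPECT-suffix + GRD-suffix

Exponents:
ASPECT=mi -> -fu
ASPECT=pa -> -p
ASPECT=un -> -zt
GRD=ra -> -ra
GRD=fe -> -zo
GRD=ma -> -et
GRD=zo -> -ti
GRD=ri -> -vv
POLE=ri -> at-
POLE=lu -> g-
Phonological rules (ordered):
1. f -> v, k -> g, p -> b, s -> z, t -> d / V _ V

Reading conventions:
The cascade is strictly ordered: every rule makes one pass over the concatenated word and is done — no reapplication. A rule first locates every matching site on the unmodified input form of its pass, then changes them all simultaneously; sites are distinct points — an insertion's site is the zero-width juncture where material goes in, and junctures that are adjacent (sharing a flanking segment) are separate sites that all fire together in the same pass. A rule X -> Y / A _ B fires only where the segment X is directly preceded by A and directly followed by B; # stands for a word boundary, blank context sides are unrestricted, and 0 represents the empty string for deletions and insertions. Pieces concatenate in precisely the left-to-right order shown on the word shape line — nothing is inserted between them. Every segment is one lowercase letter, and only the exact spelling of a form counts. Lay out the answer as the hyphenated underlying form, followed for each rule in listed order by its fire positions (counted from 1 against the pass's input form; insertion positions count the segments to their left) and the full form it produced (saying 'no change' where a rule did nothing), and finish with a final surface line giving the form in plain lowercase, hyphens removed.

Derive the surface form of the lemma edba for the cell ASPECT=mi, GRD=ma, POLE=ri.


underlying: at-edba-fu-et
1. f -> v, k -> g, p -> b, s -> z, t -> d / V _ V: fires at position(s) 2, 7: adedbavuet
surface: adedbavuet


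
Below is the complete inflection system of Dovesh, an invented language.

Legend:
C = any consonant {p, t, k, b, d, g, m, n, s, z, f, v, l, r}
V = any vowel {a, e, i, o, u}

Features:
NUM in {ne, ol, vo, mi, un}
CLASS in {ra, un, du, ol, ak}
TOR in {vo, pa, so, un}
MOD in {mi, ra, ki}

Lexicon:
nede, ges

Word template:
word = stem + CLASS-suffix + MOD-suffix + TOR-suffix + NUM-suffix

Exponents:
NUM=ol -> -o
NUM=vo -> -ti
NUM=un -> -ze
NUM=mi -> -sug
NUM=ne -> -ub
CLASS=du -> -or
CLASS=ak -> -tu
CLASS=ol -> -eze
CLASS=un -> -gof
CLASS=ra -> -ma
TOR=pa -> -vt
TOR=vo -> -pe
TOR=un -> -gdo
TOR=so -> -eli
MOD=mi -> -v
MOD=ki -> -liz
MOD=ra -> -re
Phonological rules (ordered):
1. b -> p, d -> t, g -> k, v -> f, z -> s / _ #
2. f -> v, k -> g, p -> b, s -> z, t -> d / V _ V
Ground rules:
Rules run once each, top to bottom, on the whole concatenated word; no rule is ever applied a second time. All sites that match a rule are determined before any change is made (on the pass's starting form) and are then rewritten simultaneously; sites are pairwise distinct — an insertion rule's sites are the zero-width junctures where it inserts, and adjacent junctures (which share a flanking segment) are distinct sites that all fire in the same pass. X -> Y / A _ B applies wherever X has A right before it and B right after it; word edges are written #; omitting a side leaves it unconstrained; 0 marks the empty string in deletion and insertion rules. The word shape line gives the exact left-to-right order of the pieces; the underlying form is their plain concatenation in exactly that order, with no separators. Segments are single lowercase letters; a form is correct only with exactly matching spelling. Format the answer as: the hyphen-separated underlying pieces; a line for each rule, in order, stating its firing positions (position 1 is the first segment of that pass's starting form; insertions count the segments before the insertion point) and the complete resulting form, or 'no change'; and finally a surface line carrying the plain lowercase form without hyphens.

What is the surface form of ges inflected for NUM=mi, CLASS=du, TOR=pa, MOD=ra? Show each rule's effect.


underlying: ges-or-re-vt-sug
1. b -> p, d -> t, g -> k, v -> f, z -> s / _ #: fires at position(s) 12: gesorrevtsuk
2. f -> v, k -> g, p -> b, s -> z, t -> d / V _ V: fires at position(s) 3: gezorrevtsuk
surface: gezorrevtsuk


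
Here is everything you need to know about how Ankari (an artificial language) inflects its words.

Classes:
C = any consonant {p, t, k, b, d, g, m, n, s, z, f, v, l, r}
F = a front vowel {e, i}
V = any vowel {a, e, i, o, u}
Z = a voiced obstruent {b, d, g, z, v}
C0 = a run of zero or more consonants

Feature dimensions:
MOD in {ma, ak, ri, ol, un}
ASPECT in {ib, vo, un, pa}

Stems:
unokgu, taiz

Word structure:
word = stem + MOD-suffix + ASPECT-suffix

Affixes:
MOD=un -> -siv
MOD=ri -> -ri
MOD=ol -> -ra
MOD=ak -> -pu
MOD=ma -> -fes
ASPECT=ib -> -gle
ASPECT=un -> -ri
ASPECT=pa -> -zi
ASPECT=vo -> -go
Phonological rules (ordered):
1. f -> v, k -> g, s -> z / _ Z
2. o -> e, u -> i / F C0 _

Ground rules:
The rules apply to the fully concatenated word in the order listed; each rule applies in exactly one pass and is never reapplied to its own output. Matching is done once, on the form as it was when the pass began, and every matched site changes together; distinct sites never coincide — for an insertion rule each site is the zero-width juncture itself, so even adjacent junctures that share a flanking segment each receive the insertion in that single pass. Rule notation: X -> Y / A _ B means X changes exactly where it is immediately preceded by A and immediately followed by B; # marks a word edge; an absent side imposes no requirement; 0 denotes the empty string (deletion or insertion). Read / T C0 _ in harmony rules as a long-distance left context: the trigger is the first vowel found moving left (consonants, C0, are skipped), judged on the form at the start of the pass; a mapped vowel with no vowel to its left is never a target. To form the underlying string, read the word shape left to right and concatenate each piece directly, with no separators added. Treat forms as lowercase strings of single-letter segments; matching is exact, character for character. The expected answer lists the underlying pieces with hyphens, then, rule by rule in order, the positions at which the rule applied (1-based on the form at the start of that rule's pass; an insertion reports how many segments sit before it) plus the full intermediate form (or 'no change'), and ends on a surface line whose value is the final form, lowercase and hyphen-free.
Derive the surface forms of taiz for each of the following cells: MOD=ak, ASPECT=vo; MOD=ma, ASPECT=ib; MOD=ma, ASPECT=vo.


cell MOD=ak, ASPECT=vo:
underlying: taiz-pu-go
1. f -> v, k -> g, s -> z / _ Z: no change
2. o -> e, u -> i / F C0 _: fires at position(s) 6: taizpigo
surface: taizpigo

cell MOD=ma, ASPECT=ib:
underlying: taiz-fes-gle
1. f -> v, k -> g, s -> z / _ Z: fires at position(s) 7: taizfezgle
2. o -> e, u -> i / F C0 _: no change
surface: taizfezgle

cell MOD=ma, ASPECT=vo:
underlying: taiz-fes-go
1. f -> v, k -> g, s -> z / _ Z: fires at position(s) 7: taizfezgo
2. o -> e, u -> i / F C0 _: fires at position(s) 9: taizfezge
surface: taizfezge
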